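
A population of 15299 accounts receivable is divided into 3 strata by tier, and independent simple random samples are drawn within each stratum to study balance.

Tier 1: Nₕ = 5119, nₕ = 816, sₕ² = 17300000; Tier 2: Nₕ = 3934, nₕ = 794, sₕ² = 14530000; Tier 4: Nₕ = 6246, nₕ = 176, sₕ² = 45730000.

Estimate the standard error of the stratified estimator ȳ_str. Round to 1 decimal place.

Var(ȳ_str) = Σₕ Wₕ²(1 − fₕ)sₕ²/nₕ with Wₕ = Nₕ/N, N = 15299.
Tier 1: Wₕ = 0.33459703; term = 0.33459703²·(1 − 0.15940613)·17300000/816 = 1995.1995.
Tier 2: Wₕ = 0.25714099; term = 0.25714099²·(1 − 0.20183020)·14530000/794 = 965.79072.
Tier 4: Wₕ = 0.40826198; term = 0.40826198²·(1 − 0.02817803)·45730000/176 = 42087.499.
Sum = 45048.489.
SE = √(45048.489) = 212.2.

212.2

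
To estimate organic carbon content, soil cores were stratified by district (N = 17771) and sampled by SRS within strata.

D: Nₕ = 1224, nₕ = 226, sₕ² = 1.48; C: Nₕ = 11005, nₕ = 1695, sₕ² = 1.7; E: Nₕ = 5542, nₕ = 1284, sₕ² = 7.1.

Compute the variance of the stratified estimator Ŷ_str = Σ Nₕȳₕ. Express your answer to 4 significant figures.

241200

Var(Ŷ_str) = Σₕ Nₕ²(1 − fₕ)sₕ²/nₕ.
D: 1224²·(1 − 226/1224)·1.48/226 = 7999.5441.
C: 11005²·(1 − 1695/11005)·1.7/1695 = 102758.78.
E: 5542²·(1 − 1284/5542)·7.1/1284 = 130486.48.
Sum = 241244.8.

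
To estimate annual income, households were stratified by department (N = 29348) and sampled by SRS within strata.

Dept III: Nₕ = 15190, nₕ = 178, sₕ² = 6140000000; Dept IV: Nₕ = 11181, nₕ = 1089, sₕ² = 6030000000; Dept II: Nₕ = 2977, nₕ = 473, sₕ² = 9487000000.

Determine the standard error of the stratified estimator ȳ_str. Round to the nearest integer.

Var(ȳ_str) = Σₕ Wₕ²(1 − fₕ)sₕ²/nₕ with Wₕ = Nₕ/N, N = 29348.
Dept III: Wₕ = 0.51758212; term = 0.51758212²·(1 − 0.01171824)·6140000000/178 = 9.1324579 × 10^6.
Dept IV: Wₕ = 0.38097996; term = 0.38097996²·(1 − 0.09739737)·6030000000/1089 = 725421.3.
Dept II: Wₕ = 0.10143792; term = 0.10143792²·(1 − 0.15888478)·9487000000/473 = 173589.68.
Sum = 1.0031469 × 10^7.
SE = √(1.0031469 × 10^7) = 3167.

3167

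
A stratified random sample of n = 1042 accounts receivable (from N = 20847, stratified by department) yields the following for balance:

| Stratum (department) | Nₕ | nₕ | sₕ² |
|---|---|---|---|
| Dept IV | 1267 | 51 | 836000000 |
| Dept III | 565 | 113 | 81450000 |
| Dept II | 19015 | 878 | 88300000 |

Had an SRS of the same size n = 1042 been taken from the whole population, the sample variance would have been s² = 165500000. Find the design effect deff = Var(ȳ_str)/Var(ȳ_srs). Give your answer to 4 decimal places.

Var(ȳ_str) = Σ Wₕ²(1−fₕ)sₕ²/nₕ with Wₕ = Nₕ/20847:
  Dept IV: (1267/20847)²·(1−51/1267)·836000000/51 = 58111.108
  Dept III: (565/20847)²·(1−113/565)·81450000/113 = 423.55752
  Dept II: (19015/20847)²·(1−878/19015)·88300000/878 = 79806.973
  → Var(ȳ_str) = 138341.64.
Var(ȳ_srs) = (1 − 1042/20847)·165500000/1042 = 150890.38.
deff = 138341.64 / 150890.38 = 0.9168.

0.9168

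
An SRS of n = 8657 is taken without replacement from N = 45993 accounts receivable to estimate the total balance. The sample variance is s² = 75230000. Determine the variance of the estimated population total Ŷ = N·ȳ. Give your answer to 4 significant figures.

Var(Ŷ) = N²·Var(ȳ) = N²·(1 − n/N)·s²/n.
f = 8657/45993 = 0.18822430; Var(ȳ) = 0.81177570·75230000/8657 = 7054.3937.
Var(Ŷ) = 45993² · 7054.3937 = 1.4922554 × 10^13.

1.492 × 10^13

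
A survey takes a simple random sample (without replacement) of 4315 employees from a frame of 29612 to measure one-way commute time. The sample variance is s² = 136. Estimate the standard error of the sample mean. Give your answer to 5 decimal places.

0.16409

Under SRS without replacement, Var(ȳ) = (1 − f)·s²/n with f = n/N = 4315/29612 = 0.14571795.
Var(ȳ) = (1 − 0.14571795)·136/4315 = 0.85428205·0.031517961 = 0.026925228.
SE(ȳ) = √(0.026925228) = 0.16409.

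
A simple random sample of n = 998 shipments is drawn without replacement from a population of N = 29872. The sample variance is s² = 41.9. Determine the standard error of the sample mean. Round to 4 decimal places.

0.2014

Under SRS without replacement, Var(ȳ) = (1 − f)·s²/n with f = n/N = 998/29872 = 0.03340921.
Var(ȳ) = (1 − 0.03340921)·41.9/998 = 0.96659079·0.041983968 = 0.040581317.
SE(ȳ) = √(0.040581317) = 0.2014.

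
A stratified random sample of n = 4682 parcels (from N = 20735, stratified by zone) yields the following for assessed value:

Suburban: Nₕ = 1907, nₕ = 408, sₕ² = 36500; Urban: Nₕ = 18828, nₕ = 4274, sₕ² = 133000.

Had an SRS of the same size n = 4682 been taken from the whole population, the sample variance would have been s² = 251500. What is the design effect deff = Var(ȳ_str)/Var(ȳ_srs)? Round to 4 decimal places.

0.4912

Var(ȳ_str) = Σ Wₕ²(1−fₕ)sₕ²/nₕ with Wₕ = Nₕ/20735:
  Suburban: (1907/20735)²·(1−408/1907)·36500/408 = 0.5948082
  Urban: (18828/20735)²·(1−4274/18828)·133000/4274 = 19.833328
  → Var(ȳ_str) = 20.428136.
Var(ȳ_srs) = (1 − 4682/20735)·251500/4682 = 41.58711.
deff = 20.428136 / 41.58711 = 0.4912.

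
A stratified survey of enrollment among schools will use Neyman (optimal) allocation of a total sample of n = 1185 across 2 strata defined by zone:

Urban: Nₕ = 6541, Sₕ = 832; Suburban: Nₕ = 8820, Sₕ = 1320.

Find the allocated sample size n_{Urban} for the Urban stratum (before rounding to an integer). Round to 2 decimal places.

377.47

Neyman allocation: nₕ = n·NₕSₕ / Σⱼ NⱼSⱼ.
Σ NⱼSⱼ = 6541·832 + 8820·1320 = 1.7084512 × 10^7.
n_{Urban} = 1185·6541·832 / (1.7084512 × 10^7) = 377.47.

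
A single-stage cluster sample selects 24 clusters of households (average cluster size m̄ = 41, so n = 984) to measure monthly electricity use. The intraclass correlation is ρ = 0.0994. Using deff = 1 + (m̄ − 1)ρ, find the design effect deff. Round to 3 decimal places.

4.976

deff = 1 + (41 − 1)·0.0994 = 1 + 3.976 = 4.976.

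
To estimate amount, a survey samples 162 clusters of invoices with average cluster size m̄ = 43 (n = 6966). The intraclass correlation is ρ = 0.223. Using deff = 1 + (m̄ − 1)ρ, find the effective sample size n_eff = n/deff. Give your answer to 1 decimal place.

672.0

deff = 1 + (43 − 1)·0.223 = 1 + 9.366 = 10.366.
n_eff = 6966 / 10.366 = 672.0.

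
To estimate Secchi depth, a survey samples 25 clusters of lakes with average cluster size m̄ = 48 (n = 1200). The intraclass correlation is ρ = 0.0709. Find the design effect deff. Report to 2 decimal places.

4.33

deff = 1 + (48 − 1)·0.0709 = 1 + 3.3323 = 4.3323.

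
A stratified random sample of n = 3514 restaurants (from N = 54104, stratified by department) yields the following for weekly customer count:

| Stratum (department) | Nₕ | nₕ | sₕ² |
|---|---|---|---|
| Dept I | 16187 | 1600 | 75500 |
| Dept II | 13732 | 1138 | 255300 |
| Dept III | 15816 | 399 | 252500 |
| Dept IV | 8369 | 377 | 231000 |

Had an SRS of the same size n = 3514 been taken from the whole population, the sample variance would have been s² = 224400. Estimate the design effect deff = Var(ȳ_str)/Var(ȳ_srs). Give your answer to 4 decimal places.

1.4030

Var(ȳ_str) = Σ Wₕ²(1−fₕ)sₕ²/nₕ with Wₕ = Nₕ/54104:
  Dept I: (16187/54104)²·(1−1600/16187)·75500/1600 = 3.8062786
  Dept II: (13732/54104)²·(1−1138/13732)·255300/1138 = 13.25401
  Dept III: (15816/54104)²·(1−399/15816)·252500/399 = 52.714036
  Dept IV: (8369/54104)²·(1−377/8369)·231000/377 = 14.000415
  → Var(ȳ_str) = 83.77474.
Var(ȳ_srs) = (1 − 3514/54104)·224400/3514 = 59.711283.
deff = 83.77474 / 59.711283 = 1.4030.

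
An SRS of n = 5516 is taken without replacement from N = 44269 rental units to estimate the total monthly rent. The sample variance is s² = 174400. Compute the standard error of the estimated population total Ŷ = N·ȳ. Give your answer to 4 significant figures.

232900

Var(Ŷ) = N²·Var(ȳ) = N²·(1 − n/N)·s²/n.
f = 5516/44269 = 0.12460187; Var(ȳ) = 0.87539813·174400/5516 = 27.677562.
Var(Ŷ) = 44269² · 27.677562 = 5.4240946 × 10^10.
SE(Ŷ) = √(5.4240946 × 10^10) = 232900.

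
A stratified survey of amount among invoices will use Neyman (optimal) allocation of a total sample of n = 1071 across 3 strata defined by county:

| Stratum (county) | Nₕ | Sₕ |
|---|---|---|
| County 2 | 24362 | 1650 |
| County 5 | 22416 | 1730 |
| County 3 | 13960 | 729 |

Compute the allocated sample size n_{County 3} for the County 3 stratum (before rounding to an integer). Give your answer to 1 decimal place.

Neyman allocation: nₕ = n·NₕSₕ / Σⱼ NⱼSⱼ.
Σ NⱼSⱼ = 24362·1650 + 22416·1730 + 13960·729 = 8.915382 × 10^7.
n_{County 3} = 1071·13960·729 / (8.915382 × 10^7) = 122.3.

122.3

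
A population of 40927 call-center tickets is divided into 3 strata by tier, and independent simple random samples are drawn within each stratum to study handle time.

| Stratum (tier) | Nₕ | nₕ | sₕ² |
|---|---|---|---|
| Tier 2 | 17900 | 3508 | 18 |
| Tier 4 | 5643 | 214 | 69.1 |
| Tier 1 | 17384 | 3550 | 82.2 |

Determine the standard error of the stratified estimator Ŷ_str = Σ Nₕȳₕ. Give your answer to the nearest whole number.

4097

Var(Ŷ_str) = Σₕ Nₕ²(1 − fₕ)sₕ²/nₕ.
Tier 2: 17900²·(1 − 3508/17900)·18/3508 = 1.321865 × 10^6.
Tier 4: 5643²·(1 − 214/5643)·69.1/214 = 9.8922291 × 10^6.
Tier 1: 17384²·(1 − 3550/17384)·82.2/3550 = 5.5685349 × 10^6.
Sum = 1.6782629 × 10^7.
SE = √(1.6782629 × 10^7) = 4097.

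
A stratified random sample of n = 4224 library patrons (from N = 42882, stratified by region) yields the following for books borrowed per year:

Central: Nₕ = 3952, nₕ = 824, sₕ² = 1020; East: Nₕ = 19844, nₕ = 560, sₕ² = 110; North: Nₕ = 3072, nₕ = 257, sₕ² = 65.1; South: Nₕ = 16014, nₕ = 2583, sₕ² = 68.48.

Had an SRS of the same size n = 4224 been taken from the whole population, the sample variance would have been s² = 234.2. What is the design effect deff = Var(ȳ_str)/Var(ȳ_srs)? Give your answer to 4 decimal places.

Var(ȳ_str) = Σ Wₕ²(1−fₕ)sₕ²/nₕ with Wₕ = Nₕ/42882:
  Central: (3952/42882)²·(1−824/3952)·1020/824 = 0.008321595
  East: (19844/42882)²·(1−560/19844)·110/560 = 0.040877181
  North: (3072/42882)²·(1−257/3072)·65.1/257 = 0.0011912349
  South: (16014/42882)²·(1−2583/16014)·68.48/2583 = 0.0031009692
  → Var(ȳ_str) = 0.05349098.
Var(ȳ_srs) = (1 − 4224/42882)·234.2/4224 = 0.049983577.
deff = 0.05349098 / 0.049983577 = 1.0702.

1.0702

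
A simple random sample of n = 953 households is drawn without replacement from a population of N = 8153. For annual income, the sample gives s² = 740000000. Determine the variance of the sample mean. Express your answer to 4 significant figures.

Under SRS without replacement, Var(ȳ) = (1 − f)·s²/n with f = n/N = 953/8153 = 0.11688949.
Var(ȳ) = (1 − 0.11688949)·740000000/953 = 0.88311051·776495.28 = 685731.14.

685700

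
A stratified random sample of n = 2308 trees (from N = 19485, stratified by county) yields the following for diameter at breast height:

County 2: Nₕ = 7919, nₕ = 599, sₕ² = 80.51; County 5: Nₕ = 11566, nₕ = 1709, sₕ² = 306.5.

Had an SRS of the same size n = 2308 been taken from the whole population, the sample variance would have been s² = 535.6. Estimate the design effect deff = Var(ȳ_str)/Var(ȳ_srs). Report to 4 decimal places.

Var(ȳ_str) = Σ Wₕ²(1−fₕ)sₕ²/nₕ with Wₕ = Nₕ/19485:
  County 2: (7919/19485)²·(1−599/7919)·80.51/599 = 0.02052124
  County 5: (11566/19485)²·(1−1709/11566)·306.5/1709 = 0.053853699
  → Var(ȳ_str) = 0.074374939.
Var(ȳ_srs) = (1 − 2308/19485)·535.6/2308 = 0.20457458.
deff = 0.074374939 / 0.20457458 = 0.3636.

0.3636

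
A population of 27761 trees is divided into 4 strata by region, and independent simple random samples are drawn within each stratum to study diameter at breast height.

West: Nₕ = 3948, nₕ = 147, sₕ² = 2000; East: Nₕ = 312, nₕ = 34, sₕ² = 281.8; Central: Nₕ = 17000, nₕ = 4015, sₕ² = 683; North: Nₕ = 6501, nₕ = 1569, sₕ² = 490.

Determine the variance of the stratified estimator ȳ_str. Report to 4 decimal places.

0.3276

Var(ȳ_str) = Σₕ Wₕ²(1 − fₕ)sₕ²/nₕ with Wₕ = Nₕ/N, N = 27761.
West: Wₕ = 0.14221390; term = 0.14221390²·(1 − 0.03723404)·2000/147 = 0.26492166.
East: Wₕ = 0.01123879; term = 0.01123879²·(1 − 0.10897436)·281.8/34 = 9.3280583 × 10^-4.
Central: Wₕ = 0.61236987; term = 0.61236987²·(1 − 0.23617647)·683/4015 = 0.048725445.
North: Wₕ = 0.23417744; term = 0.23417744²·(1 − 0.24134749)·490/1569 = 0.012992902.
Sum = 0.32757281.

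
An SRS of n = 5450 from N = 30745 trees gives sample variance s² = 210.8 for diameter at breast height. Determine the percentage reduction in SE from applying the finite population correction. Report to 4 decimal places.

f = n/N = 5450/30745 = 0.17726460.
SE_no-fpc = √(s²/n) = 0.19666952; SE_fpc = √((1−f)s²/n) = 0.17838862.
Ratio = √(1−f) = 0.90704763. Reduction = 100·(1 − 0.90704763) = 9.2952%.

9.2952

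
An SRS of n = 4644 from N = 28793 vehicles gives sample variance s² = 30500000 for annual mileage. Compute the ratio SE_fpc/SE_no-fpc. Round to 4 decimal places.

f = n/N = 4644/28793 = 0.16128920.
SE_no-fpc = √(s²/n) = 81.040818; SE_fpc = √((1−f)s²/n) = 74.218117.
Ratio = √(1−f) = 0.91581155.

0.9158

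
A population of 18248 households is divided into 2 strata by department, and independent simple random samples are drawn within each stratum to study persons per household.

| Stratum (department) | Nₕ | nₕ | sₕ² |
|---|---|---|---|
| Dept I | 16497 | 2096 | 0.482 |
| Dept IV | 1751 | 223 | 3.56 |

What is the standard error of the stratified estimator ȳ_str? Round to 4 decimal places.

Var(ȳ_str) = Σₕ Wₕ²(1 − fₕ)sₕ²/nₕ with Wₕ = Nₕ/N, N = 18248.
Dept I: Wₕ = 0.90404428; term = 0.90404428²·(1 − 0.12705340)·0.482/2096 = 1.6406761 × 10^-4.
Dept IV: Wₕ = 0.09595572; term = 0.09595572²·(1 − 0.12735580)·3.56/223 = 1.282697 × 10^-4.
Sum = 2.9233731 × 10^-4.
SE = √(2.9233731 × 10^-4) = 0.0171.

0.0171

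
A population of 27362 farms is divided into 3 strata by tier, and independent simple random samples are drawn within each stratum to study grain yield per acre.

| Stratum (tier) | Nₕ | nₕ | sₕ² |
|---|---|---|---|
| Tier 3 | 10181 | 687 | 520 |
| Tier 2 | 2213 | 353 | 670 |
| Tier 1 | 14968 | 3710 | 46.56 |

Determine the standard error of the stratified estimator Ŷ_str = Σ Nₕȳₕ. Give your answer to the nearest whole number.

9115

Var(Ŷ_str) = Σₕ Nₕ²(1 − fₕ)sₕ²/nₕ.
Tier 3: 10181²·(1 − 687/10181)·520/687 = 7.3162118 × 10^7.
Tier 2: 2213²·(1 − 353/2213)·670/353 = 7.8125796 × 10^6.
Tier 1: 14968²·(1 − 3710/14968)·46.56/3710 = 2.1147746 × 10^6.
Sum = 8.3089472 × 10^7.
SE = √(8.3089472 × 10^7) = 9115.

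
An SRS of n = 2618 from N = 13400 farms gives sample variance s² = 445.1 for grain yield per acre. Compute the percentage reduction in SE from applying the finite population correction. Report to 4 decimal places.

f = n/N = 2618/13400 = 0.19537313.
SE_no-fpc = √(s²/n) = 0.41232909; SE_fpc = √((1−f)s²/n) = 0.3698633.
Ratio = √(1−f) = 0.89700996. Reduction = 100·(1 − 0.89700996) = 10.2990%.

10.2990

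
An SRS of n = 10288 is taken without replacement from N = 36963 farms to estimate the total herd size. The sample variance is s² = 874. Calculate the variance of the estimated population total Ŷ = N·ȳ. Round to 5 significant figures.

Var(Ŷ) = N²·Var(ȳ) = N²·(1 − n/N)·s²/n.
f = 10288/36963 = 0.27833239; Var(ȳ) = 0.72166761·874/10288 = 0.061308077.
Var(Ŷ) = 36963² · 0.061308077 = 8.376298 × 10^7.

8.3763 × 10^7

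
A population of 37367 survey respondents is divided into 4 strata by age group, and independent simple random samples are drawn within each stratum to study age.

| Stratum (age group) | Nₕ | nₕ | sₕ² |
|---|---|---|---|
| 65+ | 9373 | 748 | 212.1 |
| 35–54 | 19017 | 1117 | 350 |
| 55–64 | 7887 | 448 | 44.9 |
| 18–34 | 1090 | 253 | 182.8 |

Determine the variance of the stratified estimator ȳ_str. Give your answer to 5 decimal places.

0.09749

Var(ȳ_str) = Σₕ Wₕ²(1 − fₕ)sₕ²/nₕ with Wₕ = Nₕ/N, N = 37367.
65+: Wₕ = 0.25083630; term = 0.25083630²·(1 − 0.07980369)·212.1/748 = 0.016417247.
35–54: Wₕ = 0.50892499; term = 0.50892499²·(1 − 0.05873692)·350/1117 = 0.076389461.
55–64: Wₕ = 0.21106859; term = 0.21106859²·(1 − 0.05680233)·44.9/448 = 0.0042113202.
18–34: Wₕ = 0.02917012; term = 0.02917012²·(1 − 0.23211009)·182.8/253 = 4.7209691 × 10^-4.
Sum = 0.097490125.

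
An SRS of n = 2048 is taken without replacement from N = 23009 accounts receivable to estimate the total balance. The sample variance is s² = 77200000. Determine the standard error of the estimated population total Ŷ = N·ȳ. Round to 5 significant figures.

4.2638 × 10^6

Var(Ŷ) = N²·Var(ȳ) = N²·(1 − n/N)·s²/n.
f = 2048/23009 = 0.08900865; Var(ȳ) = 0.91099135·77200000/2048 = 34340.104.
Var(Ŷ) = 23009² · 34340.104 = 1.8180135 × 10^13.
SE(Ŷ) = √(1.8180135 × 10^13) = 4.2638 × 10^6.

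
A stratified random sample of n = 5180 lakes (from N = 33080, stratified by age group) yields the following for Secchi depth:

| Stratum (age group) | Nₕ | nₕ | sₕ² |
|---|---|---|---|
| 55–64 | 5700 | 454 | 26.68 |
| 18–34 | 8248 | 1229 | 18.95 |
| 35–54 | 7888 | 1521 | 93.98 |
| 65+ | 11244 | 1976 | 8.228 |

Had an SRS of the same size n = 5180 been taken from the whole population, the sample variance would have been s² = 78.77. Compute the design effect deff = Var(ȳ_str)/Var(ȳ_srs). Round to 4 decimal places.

0.4408

Var(ȳ_str) = Σ Wₕ²(1−fₕ)sₕ²/nₕ with Wₕ = Nₕ/33080:
  55–64: (5700/33080)²·(1−454/5700)·26.68/454 = 0.0016058394
  18–34: (8248/33080)²·(1−1229/8248)·18.95/1229 = 8.1573712 × 10^-4
  35–54: (7888/33080)²·(1−1521/7888)·93.98/1521 = 0.002835809
  65+: (11244/33080)²·(1−1976/11244)·8.228/1976 = 3.9653653 × 10^-4
  → Var(ȳ_str) = 0.0056539221.
Var(ȳ_srs) = (1 − 5180/33080)·78.77/5180 = 0.012825367.
deff = 0.0056539221 / 0.012825367 = 0.4408.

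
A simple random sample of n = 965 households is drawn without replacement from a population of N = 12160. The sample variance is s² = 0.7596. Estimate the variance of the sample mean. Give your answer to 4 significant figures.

Under SRS without replacement, Var(ȳ) = (1 − f)·s²/n with f = n/N = 965/12160 = 0.07935855.
Var(ȳ) = (1 − 0.07935855)·0.7596/965 = 0.92064145·7.8715026 × 10^-4 = 7.2468315 × 10^-4.

7.247 × 10^-4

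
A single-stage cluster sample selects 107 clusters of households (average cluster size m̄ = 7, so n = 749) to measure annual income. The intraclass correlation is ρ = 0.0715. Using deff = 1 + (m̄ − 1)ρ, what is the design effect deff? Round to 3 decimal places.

1.429

deff = 1 + (7 − 1)·0.0715 = 1 + 0.429 = 1.429.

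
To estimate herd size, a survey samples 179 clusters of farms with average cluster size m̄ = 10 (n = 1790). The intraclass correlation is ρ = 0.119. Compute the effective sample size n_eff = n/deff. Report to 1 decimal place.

864.3

deff = 1 + (10 − 1)·0.119 = 1 + 1.071 = 2.071.
n_eff = 1790 / 2.071 = 864.3.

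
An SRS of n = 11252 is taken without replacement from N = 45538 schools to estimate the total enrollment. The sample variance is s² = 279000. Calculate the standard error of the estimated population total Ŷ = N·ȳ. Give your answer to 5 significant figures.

196760

Var(Ŷ) = N²·Var(ȳ) = N²·(1 − n/N)·s²/n.
f = 11252/45538 = 0.24709034; Var(ȳ) = 0.75290966·279000/11252 = 18.668841.
Var(Ŷ) = 45538² · 18.668841 = 3.8713752 × 10^10.
SE(Ŷ) = √(3.8713752 × 10^10) = 196760.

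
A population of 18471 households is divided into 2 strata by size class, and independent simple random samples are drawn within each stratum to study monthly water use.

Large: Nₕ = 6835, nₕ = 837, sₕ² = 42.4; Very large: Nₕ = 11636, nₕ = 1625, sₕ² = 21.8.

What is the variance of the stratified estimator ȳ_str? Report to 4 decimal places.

Var(ȳ_str) = Σₕ Wₕ²(1 − fₕ)sₕ²/nₕ with Wₕ = Nₕ/N, N = 18471.
Large: Wₕ = 0.37003952; term = 0.37003952²·(1 − 0.12245794)·42.4/837 = 0.0060870177.
Very large: Wₕ = 0.62996048; term = 0.62996048²·(1 − 0.13965280)·21.8/1625 = 0.0045804008.
Sum = 0.010667419.

0.0107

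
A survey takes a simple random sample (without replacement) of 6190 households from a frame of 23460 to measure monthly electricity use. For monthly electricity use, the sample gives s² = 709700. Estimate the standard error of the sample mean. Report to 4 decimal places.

9.1870

Under SRS without replacement, Var(ȳ) = (1 − f)·s²/n with f = n/N = 6190/23460 = 0.26385337.
Var(ȳ) = (1 − 0.26385337)·709700/6190 = 0.73614663·114.65267 = 84.401174.
SE(ȳ) = √(84.401174) = 9.1870.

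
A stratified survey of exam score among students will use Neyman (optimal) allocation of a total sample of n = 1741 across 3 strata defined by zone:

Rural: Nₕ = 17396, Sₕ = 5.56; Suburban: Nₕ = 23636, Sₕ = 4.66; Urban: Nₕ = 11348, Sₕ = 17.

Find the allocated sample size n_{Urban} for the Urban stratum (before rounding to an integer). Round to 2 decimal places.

Neyman allocation: nₕ = n·NₕSₕ / Σⱼ NⱼSⱼ.
Σ NⱼSⱼ = 17396·5.56 + 23636·4.66 + 11348·17 = 399781.52.
n_{Urban} = 1741·11348·17 / 399781.52 = 840.13.

840.13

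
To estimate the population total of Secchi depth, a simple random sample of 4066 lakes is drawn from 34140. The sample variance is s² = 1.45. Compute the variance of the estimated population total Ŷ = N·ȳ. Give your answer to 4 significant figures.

Var(Ŷ) = N²·Var(ȳ) = N²·(1 − n/N)·s²/n.
f = 4066/34140 = 0.11909783; Var(ȳ) = 0.88090217·1.45/4066 = 3.1414367 × 10^-4.
Var(Ŷ) = 34140² · (3.1414367 × 10^-4) = 366146.89.

366100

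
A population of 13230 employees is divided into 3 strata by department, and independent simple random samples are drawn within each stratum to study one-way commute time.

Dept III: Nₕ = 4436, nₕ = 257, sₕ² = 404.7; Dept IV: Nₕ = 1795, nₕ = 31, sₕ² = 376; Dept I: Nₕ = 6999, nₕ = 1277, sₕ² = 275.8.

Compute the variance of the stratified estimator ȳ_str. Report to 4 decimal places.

Var(ȳ_str) = Σₕ Wₕ²(1 − fₕ)sₕ²/nₕ with Wₕ = Nₕ/N, N = 13230.
Dept III: Wₕ = 0.33529856; term = 0.33529856²·(1 − 0.05793508)·404.7/257 = 0.16678013.
Dept IV: Wₕ = 0.13567649; term = 0.13567649²·(1 − 0.01727019)·376/31 = 0.21941661.
Dept I: Wₕ = 0.52902494; term = 0.52902494²·(1 − 0.18245464)·275.8/1277 = 0.049415993.
Sum = 0.43561273.

0.4356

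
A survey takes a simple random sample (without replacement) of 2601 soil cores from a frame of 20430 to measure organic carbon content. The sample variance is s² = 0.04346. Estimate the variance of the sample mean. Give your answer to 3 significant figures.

1.46 × 10^-5

Under SRS without replacement, Var(ȳ) = (1 − f)·s²/n with f = n/N = 2601/20430 = 0.12731278.
Var(ȳ) = (1 − 0.12731278)·0.04346/2601 = 0.87268722·1.6708958 × 10^-5 = 1.4581694 × 10^-5.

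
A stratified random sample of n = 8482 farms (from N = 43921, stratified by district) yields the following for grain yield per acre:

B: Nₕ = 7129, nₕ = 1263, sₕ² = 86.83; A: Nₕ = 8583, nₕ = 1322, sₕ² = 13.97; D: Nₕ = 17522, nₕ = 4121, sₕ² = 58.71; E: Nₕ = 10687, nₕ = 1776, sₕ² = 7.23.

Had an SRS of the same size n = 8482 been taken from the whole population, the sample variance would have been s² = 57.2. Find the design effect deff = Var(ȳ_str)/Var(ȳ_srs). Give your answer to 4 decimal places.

Var(ȳ_str) = Σ Wₕ²(1−fₕ)sₕ²/nₕ with Wₕ = Nₕ/43921:
  B: (7129/43921)²·(1−1263/7129)·86.83/1263 = 0.0014903651
  A: (8583/43921)²·(1−1322/8583)·13.97/1322 = 3.4139414 × 10^-4
  D: (17522/43921)²·(1−4121/17522)·58.71/4121 = 0.001734147
  E: (10687/43921)²·(1−1776/10687)·7.23/1776 = 2.0097089 × 10^-4
  → Var(ȳ_str) = 0.0037668771.
Var(ȳ_srs) = (1 − 8482/43921)·57.2/8482 = 0.0054413542.
deff = 0.0037668771 / 0.0054413542 = 0.6923.

0.6923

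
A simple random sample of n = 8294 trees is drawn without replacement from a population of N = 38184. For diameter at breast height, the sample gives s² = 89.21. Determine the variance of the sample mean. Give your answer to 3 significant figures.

0.00842

Under SRS without replacement, Var(ȳ) = (1 − f)·s²/n with f = n/N = 8294/38184 = 0.21721140.
Var(ȳ) = (1 − 0.21721140)·89.21/8294 = 0.78278860·0.010755968 = 0.0084196493.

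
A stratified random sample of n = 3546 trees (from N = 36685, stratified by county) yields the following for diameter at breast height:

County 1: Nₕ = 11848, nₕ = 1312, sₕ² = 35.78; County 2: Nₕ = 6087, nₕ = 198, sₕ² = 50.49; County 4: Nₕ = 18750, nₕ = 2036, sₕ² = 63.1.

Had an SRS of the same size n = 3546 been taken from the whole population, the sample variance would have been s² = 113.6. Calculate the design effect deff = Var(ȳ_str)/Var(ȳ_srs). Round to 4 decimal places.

0.5715

Var(ȳ_str) = Σ Wₕ²(1−fₕ)sₕ²/nₕ with Wₕ = Nₕ/36685:
  County 1: (11848/36685)²·(1−1312/11848)·35.78/1312 = 0.0025295907
  County 2: (6087/36685)²·(1−198/6087)·50.49/198 = 0.0067921613
  County 4: (18750/36685)²·(1−2036/18750)·63.1/2036 = 0.0072169917
  → Var(ȳ_str) = 0.016538744.
Var(ȳ_srs) = (1 − 3546/36685)·113.6/3546 = 0.028939464.
deff = 0.016538744 / 0.028939464 = 0.5715.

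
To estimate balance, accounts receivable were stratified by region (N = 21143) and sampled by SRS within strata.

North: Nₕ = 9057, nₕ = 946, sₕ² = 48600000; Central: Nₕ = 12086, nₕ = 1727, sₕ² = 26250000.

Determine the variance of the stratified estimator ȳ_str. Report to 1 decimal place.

12699.5

Var(ȳ_str) = Σₕ Wₕ²(1 − fₕ)sₕ²/nₕ with Wₕ = Nₕ/N, N = 21143.
North: Wₕ = 0.42836873; term = 0.42836873²·(1 − 0.10444960)·48600000/946 = 8442.4925.
Central: Wₕ = 0.57163127; term = 0.57163127²·(1 − 0.14289260)·26250000/1727 = 4257.0051.
Sum = 12699.498.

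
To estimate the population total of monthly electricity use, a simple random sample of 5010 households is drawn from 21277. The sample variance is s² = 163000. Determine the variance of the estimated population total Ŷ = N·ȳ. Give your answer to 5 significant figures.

Var(Ŷ) = N²·Var(ȳ) = N²·(1 − n/N)·s²/n.
f = 5010/21277 = 0.23546553; Var(ȳ) = 0.76453447·163000/5010 = 24.874076.
Var(Ŷ) = 21277² · 24.874076 = 1.1260761 × 10^10.

1.1261 × 10^10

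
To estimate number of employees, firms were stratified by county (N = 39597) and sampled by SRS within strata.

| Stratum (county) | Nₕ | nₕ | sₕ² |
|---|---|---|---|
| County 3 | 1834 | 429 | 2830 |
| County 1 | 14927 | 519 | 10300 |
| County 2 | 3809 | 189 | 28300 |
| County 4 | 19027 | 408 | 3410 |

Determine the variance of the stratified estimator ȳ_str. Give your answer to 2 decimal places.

Var(ȳ_str) = Σₕ Wₕ²(1 − fₕ)sₕ²/nₕ with Wₕ = Nₕ/N, N = 39597.
County 3: Wₕ = 0.04631664; term = 0.04631664²·(1 − 0.23391494)·2830/429 = 0.010841272.
County 1: Wₕ = 0.37697300; term = 0.37697300²·(1 − 0.03476921)·10300/519 = 2.7222094.
County 2: Wₕ = 0.09619416; term = 0.09619416²·(1 − 0.04961932)·28300/189 = 1.3167994.
County 4: Wₕ = 0.48051620; term = 0.48051620²·(1 − 0.02144321)·3410/408 = 1.8884101.
Sum = 5.9382602.

5.94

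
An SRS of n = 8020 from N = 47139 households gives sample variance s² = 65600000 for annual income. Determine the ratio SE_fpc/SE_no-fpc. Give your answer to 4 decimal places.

f = n/N = 8020/47139 = 0.17013513.
SE_no-fpc = √(s²/n) = 90.440871; SE_fpc = √((1−f)s²/n) = 82.388847.
Ratio = √(1−f) = 0.91096919.

0.9110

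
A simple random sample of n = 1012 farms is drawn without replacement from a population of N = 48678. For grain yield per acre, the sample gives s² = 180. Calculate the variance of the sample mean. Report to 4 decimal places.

0.1742

Under SRS without replacement, Var(ȳ) = (1 − f)·s²/n with f = n/N = 1012/48678 = 0.02078968.
Var(ȳ) = (1 − 0.02078968)·180/1012 = 0.97921032·0.17786561 = 0.17416784.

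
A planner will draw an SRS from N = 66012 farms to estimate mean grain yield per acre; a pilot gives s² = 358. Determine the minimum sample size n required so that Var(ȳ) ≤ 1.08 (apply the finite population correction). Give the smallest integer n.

330

Without fpc, n₀ = s²/D = 358/1.08 = 331.4815.
With fpc, (1 − n/N)·s²/n ≤ D requires n ≥ n₀/(1 + n₀/N) = 331.4815/(1 + 331.4815/66012) = 329.8253.
Rounding up, n = 330.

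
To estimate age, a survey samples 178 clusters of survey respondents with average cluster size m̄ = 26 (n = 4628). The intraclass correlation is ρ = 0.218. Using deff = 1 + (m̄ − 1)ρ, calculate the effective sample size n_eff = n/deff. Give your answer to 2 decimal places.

717.52

deff = 1 + (26 − 1)·0.218 = 1 + 5.45 = 6.45.
n_eff = 4628 / 6.45 = 717.52.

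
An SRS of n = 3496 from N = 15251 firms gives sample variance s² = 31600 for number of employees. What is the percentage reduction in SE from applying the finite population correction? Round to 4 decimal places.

12.2065

f = n/N = 3496/15251 = 0.22923087.
SE_no-fpc = √(s²/n) = 3.0064766; SE_fpc = √((1−f)s²/n) = 2.6394898.
Ratio = √(1−f) = 0.87793458. Reduction = 100·(1 − 0.87793458) = 12.2065%.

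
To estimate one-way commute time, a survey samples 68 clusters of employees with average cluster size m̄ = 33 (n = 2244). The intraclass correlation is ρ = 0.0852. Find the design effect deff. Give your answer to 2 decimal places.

deff = 1 + (33 − 1)·0.0852 = 1 + 2.7264 = 3.7264.

3.73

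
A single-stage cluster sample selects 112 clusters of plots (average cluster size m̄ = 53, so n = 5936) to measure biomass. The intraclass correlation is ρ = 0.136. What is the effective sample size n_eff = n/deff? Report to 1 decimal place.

deff = 1 + (53 − 1)·0.136 = 1 + 7.072 = 8.072.
n_eff = 5936 / 8.072 = 735.4.

735.4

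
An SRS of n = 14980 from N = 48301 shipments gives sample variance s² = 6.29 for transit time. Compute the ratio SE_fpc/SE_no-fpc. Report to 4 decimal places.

f = n/N = 14980/48301 = 0.31013851.
SE_no-fpc = √(s²/n) = 0.020491295; SE_fpc = √((1−f)s²/n) = 0.01701964.
Ratio = √(1−f) = 0.83057901.

0.8306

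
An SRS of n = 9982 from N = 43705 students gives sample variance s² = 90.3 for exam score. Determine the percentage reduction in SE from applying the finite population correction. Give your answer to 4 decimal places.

12.1589

f = n/N = 9982/43705 = 0.22839492.
SE_no-fpc = √(s²/n) = 0.095111951; SE_fpc = √((1−f)s²/n) = 0.083547341.
Ratio = √(1−f) = 0.87841054. Reduction = 100·(1 − 0.87841054) = 12.1589%.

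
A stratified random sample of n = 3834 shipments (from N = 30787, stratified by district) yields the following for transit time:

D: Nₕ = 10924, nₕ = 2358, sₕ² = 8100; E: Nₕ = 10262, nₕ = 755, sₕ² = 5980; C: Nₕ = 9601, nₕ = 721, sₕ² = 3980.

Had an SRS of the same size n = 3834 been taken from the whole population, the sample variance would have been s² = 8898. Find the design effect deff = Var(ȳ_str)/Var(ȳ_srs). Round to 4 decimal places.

0.8125

Var(ȳ_str) = Σ Wₕ²(1−fₕ)sₕ²/nₕ with Wₕ = Nₕ/30787:
  D: (10924/30787)²·(1−2358/10924)·8100/2358 = 0.33913002
  E: (10262/30787)²·(1−755/10262)·5980/755 = 0.81525786
  C: (9601/30787)²·(1−721/9601)·3980/721 = 0.49652658
  → Var(ȳ_str) = 1.6509145.
Var(ȳ_srs) = (1 − 3834/30787)·8898/3834 = 2.0317957.
deff = 1.6509145 / 2.0317957 = 0.8125.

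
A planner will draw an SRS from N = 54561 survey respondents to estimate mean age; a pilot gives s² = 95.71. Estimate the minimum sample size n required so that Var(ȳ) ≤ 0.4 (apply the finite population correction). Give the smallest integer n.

239

Without fpc, n₀ = s²/D = 95.71/0.4 = 239.2750.
With fpc, (1 − n/N)·s²/n ≤ D requires n ≥ n₀/(1 + n₀/N) = 239.2750/(1 + 239.2750/54561) = 238.2303.
Rounding up, n = 239.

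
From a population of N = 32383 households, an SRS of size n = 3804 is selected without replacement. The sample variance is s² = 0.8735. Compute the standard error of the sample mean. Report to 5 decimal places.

0.01424

Under SRS without replacement, Var(ȳ) = (1 − f)·s²/n with f = n/N = 3804/32383 = 0.11746904.
Var(ȳ) = (1 − 0.11746904)·0.8735/3804 = 0.88253096·2.2962671 × 10^-4 = 2.0265268 × 10^-4.
SE(ȳ) = √(2.0265268 × 10^-4) = 0.01424.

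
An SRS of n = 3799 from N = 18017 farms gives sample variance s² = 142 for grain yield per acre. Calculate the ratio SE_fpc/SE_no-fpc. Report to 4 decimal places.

0.8883

f = n/N = 3799/18017 = 0.21085641.
SE_no-fpc = √(s²/n) = 0.19333457; SE_fpc = √((1−f)s²/n) = 0.17174636.
Ratio = √(1−f) = 0.88833754.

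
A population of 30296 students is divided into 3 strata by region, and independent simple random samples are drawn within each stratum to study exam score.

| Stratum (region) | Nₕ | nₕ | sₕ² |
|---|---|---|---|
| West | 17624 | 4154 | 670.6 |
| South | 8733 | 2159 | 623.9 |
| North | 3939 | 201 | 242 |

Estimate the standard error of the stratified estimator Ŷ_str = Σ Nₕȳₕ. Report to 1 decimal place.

8523.0

Var(Ŷ_str) = Σₕ Nₕ²(1 − fₕ)sₕ²/nₕ.
West: 17624²·(1 − 4154/17624)·670.6/4154 = 3.832385 × 10^7.
South: 8733²·(1 − 2159/8733)·623.9/2159 = 1.6590348 × 10^7.
North: 3939²·(1 − 201/3939)·242/201 = 1.7727381 × 10^7.
Sum = 7.2641579 × 10^7.
SE = √(7.2641579 × 10^7) = 8523.0.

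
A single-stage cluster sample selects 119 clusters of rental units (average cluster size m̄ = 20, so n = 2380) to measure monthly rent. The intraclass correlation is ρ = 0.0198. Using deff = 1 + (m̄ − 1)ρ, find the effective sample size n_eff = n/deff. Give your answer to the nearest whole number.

1729

deff = 1 + (20 − 1)·0.0198 = 1 + 0.3762 = 1.3762.
n_eff = 2380 / 1.3762 = 1729.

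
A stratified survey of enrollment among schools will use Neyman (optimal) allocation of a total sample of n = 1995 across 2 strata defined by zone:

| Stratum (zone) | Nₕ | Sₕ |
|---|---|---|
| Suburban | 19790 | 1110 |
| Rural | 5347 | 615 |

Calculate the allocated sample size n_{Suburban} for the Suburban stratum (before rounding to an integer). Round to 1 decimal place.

Neyman allocation: nₕ = n·NₕSₕ / Σⱼ NⱼSⱼ.
Σ NⱼSⱼ = 19790·1110 + 5347·615 = 2.5255305 × 10^7.
n_{Suburban} = 1995·19790·1110 / (2.5255305 × 10^7) = 1735.2.

1735.2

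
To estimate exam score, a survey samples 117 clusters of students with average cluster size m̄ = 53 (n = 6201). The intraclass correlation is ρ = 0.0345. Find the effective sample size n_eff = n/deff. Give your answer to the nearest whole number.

deff = 1 + (53 − 1)·0.0345 = 1 + 1.794 = 2.794.
n_eff = 6201 / 2.794 = 2219.

2219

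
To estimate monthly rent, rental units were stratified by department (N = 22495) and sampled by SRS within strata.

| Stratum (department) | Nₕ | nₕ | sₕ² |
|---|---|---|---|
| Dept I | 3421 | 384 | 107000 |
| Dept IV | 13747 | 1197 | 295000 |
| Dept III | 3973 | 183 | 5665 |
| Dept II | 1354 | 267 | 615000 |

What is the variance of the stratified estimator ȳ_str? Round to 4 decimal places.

97.3665

Var(ȳ_str) = Σₕ Wₕ²(1 − fₕ)sₕ²/nₕ with Wₕ = Nₕ/N, N = 22495.
Dept I: Wₕ = 0.15207824; term = 0.15207824²·(1 − 0.11224788)·107000/384 = 5.7210853.
Dept IV: Wₕ = 0.61111358; term = 0.61111358²·(1 − 0.08707354)·295000/1197 = 84.024808.
Dept III: Wₕ = 0.17661703; term = 0.17661703²·(1 − 0.04606091)·5665/183 = 0.92115901.
Dept II: Wₕ = 0.06019115; term = 0.06019115²·(1 − 0.19719350)·615000/267 = 6.6994642.
Sum = 97.366517.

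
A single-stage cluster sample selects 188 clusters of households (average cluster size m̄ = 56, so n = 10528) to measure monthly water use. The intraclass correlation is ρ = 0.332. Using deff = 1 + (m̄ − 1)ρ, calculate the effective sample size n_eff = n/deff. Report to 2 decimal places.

deff = 1 + (56 − 1)·0.332 = 1 + 18.26 = 19.26.
n_eff = 10528 / 19.26 = 546.63.

546.63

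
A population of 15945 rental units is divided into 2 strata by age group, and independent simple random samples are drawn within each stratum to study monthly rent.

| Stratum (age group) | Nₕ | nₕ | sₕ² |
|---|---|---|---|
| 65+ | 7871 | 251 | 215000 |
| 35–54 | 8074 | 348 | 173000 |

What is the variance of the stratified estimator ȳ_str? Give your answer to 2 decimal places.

Var(ȳ_str) = Σₕ Wₕ²(1 − fₕ)sₕ²/nₕ with Wₕ = Nₕ/N, N = 15945.
65+: Wₕ = 0.49363437; term = 0.49363437²·(1 − 0.03188921)·215000/251 = 202.06941.
35–54: Wₕ = 0.50636563; term = 0.50636563²·(1 − 0.04310131)·173000/348 = 121.97231.
Sum = 324.04172.

324.04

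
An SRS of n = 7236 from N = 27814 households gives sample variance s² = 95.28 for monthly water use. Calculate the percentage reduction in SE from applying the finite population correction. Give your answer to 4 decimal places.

f = n/N = 7236/27814 = 0.26015676.
SE_no-fpc = √(s²/n) = 0.11474971; SE_fpc = √((1−f)s²/n) = 0.098700977.
Ratio = √(1−f) = 0.86014141. Reduction = 100·(1 − 0.86014141) = 13.9859%.

13.9859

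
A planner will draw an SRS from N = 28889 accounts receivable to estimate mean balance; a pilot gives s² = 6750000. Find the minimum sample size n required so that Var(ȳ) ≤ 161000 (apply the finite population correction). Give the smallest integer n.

Without fpc, n₀ = s²/D = 6750000/161000 = 41.9255.
With fpc, (1 − n/N)·s²/n ≤ D requires n ≥ n₀/(1 + n₀/N) = 41.9255/(1 + 41.9255/28889) = 41.8647.
Rounding up, n = 42.

42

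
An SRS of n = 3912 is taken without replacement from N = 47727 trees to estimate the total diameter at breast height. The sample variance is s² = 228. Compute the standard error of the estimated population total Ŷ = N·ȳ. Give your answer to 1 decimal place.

Var(Ŷ) = N²·Var(ȳ) = N²·(1 − n/N)·s²/n.
f = 3912/47727 = 0.08196618; Var(ȳ) = 0.91803382·228/3912 = 0.053505038.
Var(Ŷ) = 47727² · 0.053505038 = 1.2187734 × 10^8.
SE(Ŷ) = √(1.2187734 × 10^8) = 11039.8.

11039.8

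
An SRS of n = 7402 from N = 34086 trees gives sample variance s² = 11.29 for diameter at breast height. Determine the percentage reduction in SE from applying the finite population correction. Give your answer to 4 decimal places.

f = n/N = 7402/34086 = 0.21715660.
SE_no-fpc = √(s²/n) = 0.039054621; SE_fpc = √((1−f)s²/n) = 0.034554919.
Ratio = √(1−f) = 0.88478438. Reduction = 100·(1 − 0.88478438) = 11.5216%.

11.5216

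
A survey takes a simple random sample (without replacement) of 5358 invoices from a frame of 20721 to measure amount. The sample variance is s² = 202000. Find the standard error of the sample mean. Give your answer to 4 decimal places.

5.2870

Under SRS without replacement, Var(ȳ) = (1 − f)·s²/n with f = n/N = 5358/20721 = 0.25857825.
Var(ȳ) = (1 − 0.25857825)·202000/5358 = 0.74142175·37.700635 = 27.95207.
SE(ȳ) = √(27.95207) = 5.2870.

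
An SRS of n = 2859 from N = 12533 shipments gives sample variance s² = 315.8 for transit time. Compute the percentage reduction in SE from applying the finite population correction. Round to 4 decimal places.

f = n/N = 2859/12533 = 0.22811777.
SE_no-fpc = √(s²/n) = 0.33235253; SE_fpc = √((1−f)s²/n) = 0.29199439.
Ratio = √(1−f) = 0.87856828. Reduction = 100·(1 − 0.87856828) = 12.1432%.

12.1432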